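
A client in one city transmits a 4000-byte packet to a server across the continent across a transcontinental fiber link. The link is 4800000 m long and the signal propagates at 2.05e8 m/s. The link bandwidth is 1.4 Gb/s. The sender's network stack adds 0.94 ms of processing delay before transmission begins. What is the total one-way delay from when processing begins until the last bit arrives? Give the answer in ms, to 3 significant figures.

L = 4000 × 8 = 32000 bits.
Transmission delay = L/R = 32000 / 1400000000 = 0.0228571 ms.
Propagation delay = d/s = 4800000 m / 2.05e+08 m/s = 23.4146 ms.
Plus processing delay 0.94 ms = 0.94 ms.
Total = 24.4 ms.

24.4 ms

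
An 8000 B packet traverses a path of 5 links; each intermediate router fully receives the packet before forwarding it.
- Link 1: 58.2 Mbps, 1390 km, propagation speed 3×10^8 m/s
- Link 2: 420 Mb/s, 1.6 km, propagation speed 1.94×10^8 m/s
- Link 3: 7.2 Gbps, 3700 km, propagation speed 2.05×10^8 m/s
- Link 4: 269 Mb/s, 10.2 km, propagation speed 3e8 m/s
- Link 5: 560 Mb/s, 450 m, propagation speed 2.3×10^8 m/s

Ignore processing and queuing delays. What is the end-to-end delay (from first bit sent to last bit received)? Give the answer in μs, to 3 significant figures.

L = 8000 × 8 = 64000 bits.
Transmission delays (L/R per hop): 1099.66, 152.381, 8.88889, 237.918, 114.286 μs; sum = 1613.13 μs.
Propagation delays (d/s per hop): 4633.33, 8.24742, 18048.8, 34, 1.95652 μs; sum = 22726.3 μs.
End-to-end = 24300 μs.

24300 μs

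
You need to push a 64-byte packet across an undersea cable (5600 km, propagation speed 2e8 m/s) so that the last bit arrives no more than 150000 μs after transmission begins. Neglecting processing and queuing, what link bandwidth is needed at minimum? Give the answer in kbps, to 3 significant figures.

4.20 kbps

L = 512 bits.
Propagation delay = 5600000 / 200000000 = 28000 μs.
Transmission budget = 150000 − 28000 = 122000 μs.
R ≥ L / t_tx = 512 bits / 0.122 s = 4.20 kbps.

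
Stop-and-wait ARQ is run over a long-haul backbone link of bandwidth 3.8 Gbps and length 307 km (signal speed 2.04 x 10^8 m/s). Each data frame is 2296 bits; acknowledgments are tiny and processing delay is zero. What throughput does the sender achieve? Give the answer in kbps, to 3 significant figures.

763 kbps

t_tx = L/R = 2296/3800000000 = 6.04211e-07 s.
t_prop = 307000/204000000 = 0.0015049 s; RTT = 0.0030098 s.
Cycle = t_tx + RTT = 0.00301041 s.
Throughput = L / cycle = 2296 / 0.00301041 = 763 kbps.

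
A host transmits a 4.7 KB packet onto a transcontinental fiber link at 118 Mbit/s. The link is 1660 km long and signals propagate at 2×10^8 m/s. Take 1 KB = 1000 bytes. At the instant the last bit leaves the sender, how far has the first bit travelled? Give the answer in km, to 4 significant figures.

t_tx = L/R = 37600/118000000 = 0.000318644 s.
Distance = s × t_tx = 200000000 × 0.000318644 = 63.73 km.

63.73 km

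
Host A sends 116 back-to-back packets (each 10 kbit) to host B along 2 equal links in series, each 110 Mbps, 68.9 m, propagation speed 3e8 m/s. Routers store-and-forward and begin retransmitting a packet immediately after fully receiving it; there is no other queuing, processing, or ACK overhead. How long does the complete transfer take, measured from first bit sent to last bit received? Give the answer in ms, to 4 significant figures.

Per-hop transmission t_tx = L/R = 10000/110000000 = 0.0909091 ms.
Per-hop propagation t_prop = 68.9/300000000 = 0.000229667 ms.
Pipeline fill: first packet needs 2·t_tx to clear all hops; remaining 115 packets each add one t_tx.
Total = (2+116-1)·t_tx + 2·t_prop = 117·0.0909091 + 2·0.000229667 = 10.64 ms.

10.64 ms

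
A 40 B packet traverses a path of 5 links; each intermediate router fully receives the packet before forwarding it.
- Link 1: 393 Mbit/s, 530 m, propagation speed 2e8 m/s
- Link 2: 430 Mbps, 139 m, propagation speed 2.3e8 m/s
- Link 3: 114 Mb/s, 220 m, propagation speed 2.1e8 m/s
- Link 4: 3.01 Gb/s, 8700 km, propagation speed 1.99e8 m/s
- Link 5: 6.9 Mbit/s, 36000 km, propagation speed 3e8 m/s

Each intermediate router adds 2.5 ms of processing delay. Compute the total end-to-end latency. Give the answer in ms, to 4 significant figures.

L = 40 × 8 = 320 bits.
Transmission delays (L/R per hop): 0.000814249, 0.000744186, 0.00280702, 0.000106312, 0.0463768 ms; sum = 0.0508486 ms.
Propagation delays (d/s per hop): 0.00265, 0.000604348, 0.00104762, 43.7186, 120 ms; sum = 163.723 ms.
Processing at 4 router(s): 4 × 2.5 ms = 10 ms.
End-to-end = 173.8 ms.

173.8 ms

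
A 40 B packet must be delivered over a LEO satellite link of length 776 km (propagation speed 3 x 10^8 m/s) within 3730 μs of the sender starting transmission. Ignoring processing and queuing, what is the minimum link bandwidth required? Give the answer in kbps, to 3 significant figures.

L = 320 bits.
Propagation delay = 776000 / 300000000 = 2586.67 μs.
Transmission budget = 3730 − 2586.67 = 1143.33 μs.
R ≥ L / t_tx = 320 bits / 0.00114333 s = 280 kbps.

280 kbps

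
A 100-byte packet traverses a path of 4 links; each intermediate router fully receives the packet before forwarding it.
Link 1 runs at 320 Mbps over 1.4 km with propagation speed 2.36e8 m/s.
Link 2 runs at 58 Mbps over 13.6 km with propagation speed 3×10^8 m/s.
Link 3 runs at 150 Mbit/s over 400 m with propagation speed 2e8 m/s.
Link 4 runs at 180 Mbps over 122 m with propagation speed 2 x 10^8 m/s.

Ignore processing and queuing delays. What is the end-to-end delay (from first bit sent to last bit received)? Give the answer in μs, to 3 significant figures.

79.9 μs

L = 100 × 8 = 800 bits.
Transmission delays (L/R per hop): 2.5, 13.7931, 5.33333, 4.44444 μs; sum = 26.0709 μs.
Propagation delays (d/s per hop): 5.9322, 45.3333, 2, 0.61 μs; sum = 53.8755 μs.
End-to-end = 79.9 μs.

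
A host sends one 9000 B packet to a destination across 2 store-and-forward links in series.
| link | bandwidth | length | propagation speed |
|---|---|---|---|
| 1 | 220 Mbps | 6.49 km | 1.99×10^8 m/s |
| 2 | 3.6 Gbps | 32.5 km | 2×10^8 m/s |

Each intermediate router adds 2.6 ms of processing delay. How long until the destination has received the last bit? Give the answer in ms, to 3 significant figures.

L = 9000 × 8 = 72000 bits.
Transmission delays (L/R per hop): 0.327273, 0.02 ms; sum = 0.347273 ms.
Propagation delays (d/s per hop): 0.0326131, 0.1625 ms; sum = 0.195113 ms.
Processing at 1 router(s): 1 × 2.6 ms = 2.6 ms.
End-to-end = 3.14 ms.

3.14 ms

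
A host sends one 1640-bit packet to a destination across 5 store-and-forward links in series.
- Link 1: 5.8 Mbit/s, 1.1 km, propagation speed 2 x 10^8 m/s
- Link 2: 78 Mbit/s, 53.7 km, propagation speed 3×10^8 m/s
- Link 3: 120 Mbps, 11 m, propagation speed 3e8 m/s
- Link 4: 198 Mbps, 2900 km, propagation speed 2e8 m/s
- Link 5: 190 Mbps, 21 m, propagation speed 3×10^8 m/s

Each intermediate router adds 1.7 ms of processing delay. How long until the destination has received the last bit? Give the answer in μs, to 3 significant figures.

Transmission delays (L/R per hop): 282.759, 21.0256, 13.6667, 8.28283, 8.63158 μs; sum = 334.365 μs.
Propagation delays (d/s per hop): 5.5, 179, 0.0366667, 14500, 0.07 μs; sum = 14684.6 μs.
Processing at 4 router(s): 4 × 1.7 ms = 6800 μs.
End-to-end = 21800 μs.

21800 μs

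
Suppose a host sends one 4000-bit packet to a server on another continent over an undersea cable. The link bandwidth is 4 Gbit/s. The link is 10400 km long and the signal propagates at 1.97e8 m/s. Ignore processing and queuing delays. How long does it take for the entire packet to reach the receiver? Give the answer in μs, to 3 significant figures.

52800 μs

Transmission delay = L/R = 4000 / 4000000000 = 1 μs.
Propagation delay = d/s = 10400000 m / 197000000 m/s = 52791.9 μs.
Total = 52800 μs.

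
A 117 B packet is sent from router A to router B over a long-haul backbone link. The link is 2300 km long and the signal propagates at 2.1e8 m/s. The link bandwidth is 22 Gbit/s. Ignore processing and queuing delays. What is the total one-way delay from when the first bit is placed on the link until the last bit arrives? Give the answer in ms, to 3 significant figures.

11.0 ms

L = 117 × 8 = 936 bits.
Transmission delay = L/R = 936 / 22000000000 = 4.25455e-05 ms.
Propagation delay = d/s = 2300000 m / 210000000 m/s = 10.9524 ms.
Total = 11.0 ms.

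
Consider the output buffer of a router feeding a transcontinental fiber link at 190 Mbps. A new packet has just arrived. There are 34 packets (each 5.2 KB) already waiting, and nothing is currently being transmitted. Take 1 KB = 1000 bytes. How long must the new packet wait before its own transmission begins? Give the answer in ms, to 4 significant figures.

Each queued packet: L/R = 41600/190000000 = 0.218947 ms.
34 queued → 7.44421 ms.
Queuing delay = 7.444 ms.

7.444 ms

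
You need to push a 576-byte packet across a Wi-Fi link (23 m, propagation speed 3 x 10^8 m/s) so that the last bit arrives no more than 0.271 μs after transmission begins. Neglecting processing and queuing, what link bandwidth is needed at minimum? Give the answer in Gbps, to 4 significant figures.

L = 4608 bits.
Propagation delay = 23 / 300000000 = 0.0766667 μs.
Transmission budget = 0.271 − 0.0766667 = 0.194333 μs.
R ≥ L / t_tx = 4608 bits / 1.94333e-07 s = 23.71 Gbps.

23.71 Gbps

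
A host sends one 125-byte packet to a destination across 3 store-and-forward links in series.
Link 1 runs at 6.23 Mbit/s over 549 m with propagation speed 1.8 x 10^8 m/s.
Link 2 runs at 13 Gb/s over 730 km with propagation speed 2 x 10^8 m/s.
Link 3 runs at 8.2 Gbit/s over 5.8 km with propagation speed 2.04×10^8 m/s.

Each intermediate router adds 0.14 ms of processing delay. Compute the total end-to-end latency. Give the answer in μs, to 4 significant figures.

4122 μs

L = 125 × 8 = 1000 bits.
Transmission delays (L/R per hop): 160.514, 0.0769231, 0.121951 μs; sum = 160.713 μs.
Propagation delays (d/s per hop): 3.05, 3650, 28.4314 μs; sum = 3681.48 μs.
Processing at 2 router(s): 2 × 0.14 ms = 280 μs.
End-to-end = 4122 μs.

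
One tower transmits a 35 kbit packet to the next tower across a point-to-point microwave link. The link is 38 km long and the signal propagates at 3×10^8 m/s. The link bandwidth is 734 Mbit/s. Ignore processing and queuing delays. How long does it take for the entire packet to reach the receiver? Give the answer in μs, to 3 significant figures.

174 μs

L = 35000 bits.
Transmission delay = L/R = 35000 / 734000000 = 47.6839 μs.
Propagation delay = d/s = 38000 m / 300000000 m/s = 126.667 μs.
Total = 174 μs.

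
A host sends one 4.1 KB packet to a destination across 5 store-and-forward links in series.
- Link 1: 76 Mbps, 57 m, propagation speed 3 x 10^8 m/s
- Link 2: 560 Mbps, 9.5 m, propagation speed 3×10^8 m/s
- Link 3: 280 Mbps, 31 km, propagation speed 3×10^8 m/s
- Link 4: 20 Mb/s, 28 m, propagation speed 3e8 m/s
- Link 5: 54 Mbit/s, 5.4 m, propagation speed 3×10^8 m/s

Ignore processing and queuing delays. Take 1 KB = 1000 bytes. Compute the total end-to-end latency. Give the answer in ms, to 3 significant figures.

L = 32800 bits.
Transmission delays (L/R per hop): 0.431579, 0.0585714, 0.117143, 1.64, 0.607407 ms; sum = 2.8547 ms.
Propagation delays (d/s per hop): 0.00019, 3.16667e-05, 0.103333, 9.33333e-05, 1.8e-05 ms; sum = 0.103666 ms.
End-to-end = 2.96 ms.

2.96 ms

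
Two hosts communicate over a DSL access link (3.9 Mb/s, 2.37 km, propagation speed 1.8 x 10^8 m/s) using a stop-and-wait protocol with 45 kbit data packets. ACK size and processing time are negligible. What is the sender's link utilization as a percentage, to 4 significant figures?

t_tx = L/R = 45000/3900000 = 0.0115385 s.
t_prop = 2370/180000000 = 1.31667e-05 s; RTT = 2.63333e-05 s.
Cycle = t_tx + RTT = 0.0115648 s.
Utilization = t_tx / cycle = 0.0115385/0.0115648 = 99.77 %.

99.77 %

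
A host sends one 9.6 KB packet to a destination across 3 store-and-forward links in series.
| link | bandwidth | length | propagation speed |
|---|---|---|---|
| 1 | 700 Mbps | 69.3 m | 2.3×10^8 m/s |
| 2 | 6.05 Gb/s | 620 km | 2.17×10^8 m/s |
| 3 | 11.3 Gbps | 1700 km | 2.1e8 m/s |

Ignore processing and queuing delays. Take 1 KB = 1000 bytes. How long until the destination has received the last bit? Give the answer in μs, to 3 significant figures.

L = 76800 bits.
Transmission delays (L/R per hop): 109.714, 12.6942, 6.79646 μs; sum = 129.205 μs.
Propagation delays (d/s per hop): 0.301304, 2857.14, 8095.24 μs; sum = 10952.7 μs.
End-to-end = 11100 μs.

11100 μs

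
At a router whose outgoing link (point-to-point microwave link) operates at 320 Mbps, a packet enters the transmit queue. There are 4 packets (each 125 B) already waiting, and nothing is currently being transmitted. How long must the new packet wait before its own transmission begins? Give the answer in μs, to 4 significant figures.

Each queued packet: L/R = 1000/320000000 = 3.125 μs.
4 queued → 12.5 μs.
Queuing delay = 12.50 μs.

12.50 μs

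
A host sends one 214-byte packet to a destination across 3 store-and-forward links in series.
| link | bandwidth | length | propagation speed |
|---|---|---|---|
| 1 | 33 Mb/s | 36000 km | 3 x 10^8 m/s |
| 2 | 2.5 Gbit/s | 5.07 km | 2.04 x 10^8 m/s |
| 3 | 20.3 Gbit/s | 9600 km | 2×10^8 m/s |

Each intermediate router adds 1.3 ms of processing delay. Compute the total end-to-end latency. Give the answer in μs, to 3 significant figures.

171000 μs

L = 214 × 8 = 1712 bits.
Transmission delays (L/R per hop): 51.8788, 0.6848, 0.084335 μs; sum = 52.6479 μs.
Propagation delays (d/s per hop): 120000, 24.8529, 48000 μs; sum = 168025 μs.
Processing at 2 router(s): 2 × 1.3 ms = 2600 μs.
End-to-end = 171000 μs.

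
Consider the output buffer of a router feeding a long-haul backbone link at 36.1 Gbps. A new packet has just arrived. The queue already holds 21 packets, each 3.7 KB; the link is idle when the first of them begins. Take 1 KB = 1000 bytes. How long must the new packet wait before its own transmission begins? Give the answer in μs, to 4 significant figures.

Each queued packet: L/R = 29600/36100000000 = 0.819945 μs.
21 queued → 17.2188 μs.
Queuing delay = 17.22 μs.

17.22 μs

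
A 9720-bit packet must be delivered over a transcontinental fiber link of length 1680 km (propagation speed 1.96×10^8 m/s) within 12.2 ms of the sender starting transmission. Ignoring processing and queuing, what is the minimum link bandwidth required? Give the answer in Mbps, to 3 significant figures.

2.68 Mbps

Propagation delay = 1680000 / 196000000 = 8.57143 ms.
Transmission budget = 12.2 − 8.57143 = 3.62857 ms.
R ≥ L / t_tx = 9720 bits / 0.00362857 s = 2.68 Mbps.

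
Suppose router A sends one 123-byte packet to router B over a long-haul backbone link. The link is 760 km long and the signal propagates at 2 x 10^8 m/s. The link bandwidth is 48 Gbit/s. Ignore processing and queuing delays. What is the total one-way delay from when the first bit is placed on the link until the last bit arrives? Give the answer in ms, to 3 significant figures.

L = 123 × 8 = 984 bits.
Transmission delay = L/R = 984 / 48000000000 = 2.05e-05 ms.
Propagation delay = d/s = 760000 m / 200000000 m/s = 3.8 ms.
Total = 3.80 ms.

3.80 ms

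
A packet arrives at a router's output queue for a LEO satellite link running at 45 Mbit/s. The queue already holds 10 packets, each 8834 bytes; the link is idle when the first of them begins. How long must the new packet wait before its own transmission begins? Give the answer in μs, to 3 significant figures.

Each queued packet: L/R = 70672/45000000 = 1570.49 μs.
10 queued → 15704.9 μs.
Queuing delay = 15700 μs.

15700 μs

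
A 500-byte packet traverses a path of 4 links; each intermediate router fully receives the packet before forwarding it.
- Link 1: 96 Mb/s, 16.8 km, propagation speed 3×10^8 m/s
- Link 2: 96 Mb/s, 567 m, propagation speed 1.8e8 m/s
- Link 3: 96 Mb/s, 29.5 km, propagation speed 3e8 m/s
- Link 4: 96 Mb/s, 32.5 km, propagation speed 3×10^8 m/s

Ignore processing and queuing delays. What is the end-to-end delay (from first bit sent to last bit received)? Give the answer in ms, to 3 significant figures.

0.432 ms

L = 500 × 8 = 4000 bits.
Transmission delay per hop = L/R = 4000/96000000 = 0.0416667 ms; 4 hops → 0.166667 ms.
Propagation delays (d/s per hop): 0.056, 0.00315, 0.0983333, 0.108333 ms; sum = 0.265817 ms.
End-to-end = 0.432 ms.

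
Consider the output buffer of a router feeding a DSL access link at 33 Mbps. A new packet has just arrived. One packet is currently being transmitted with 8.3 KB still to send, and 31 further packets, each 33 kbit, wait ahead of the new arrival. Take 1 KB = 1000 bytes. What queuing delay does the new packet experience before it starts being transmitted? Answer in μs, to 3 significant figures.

33000 μs

Each queued packet: L/R = 33000/33000000 = 1000 μs.
31 queued → 31000 μs.
Plus remaining 66400 bits of current packet: 2012.12 μs.
Queuing delay = 33000 μs.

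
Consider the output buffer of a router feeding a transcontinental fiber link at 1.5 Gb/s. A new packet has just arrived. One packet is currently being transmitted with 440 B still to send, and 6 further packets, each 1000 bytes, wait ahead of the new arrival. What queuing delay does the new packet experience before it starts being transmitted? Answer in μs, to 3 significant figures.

Each queued packet: L/R = 8000/1500000000 = 5.33333 μs.
6 queued → 32 μs.
Plus remaining 3520 bits of current packet: 2.34667 μs.
Queuing delay = 34.3 μs.

34.3 μs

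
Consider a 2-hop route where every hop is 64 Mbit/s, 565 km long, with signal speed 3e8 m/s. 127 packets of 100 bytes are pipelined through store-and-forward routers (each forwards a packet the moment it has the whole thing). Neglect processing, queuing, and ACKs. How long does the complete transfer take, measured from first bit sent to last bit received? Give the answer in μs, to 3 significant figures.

5370 μs

Per-hop transmission t_tx = L/R = 800/64000000 = 12.5 μs.
Per-hop propagation t_prop = 565000/300000000 = 1883.33 μs.
Pipeline fill: first packet needs 2·t_tx to clear all hops; remaining 126 packets each add one t_tx.
Total = (2+127-1)·t_tx + 2·t_prop = 128·12.5 + 2·1883.33 = 5370 μs.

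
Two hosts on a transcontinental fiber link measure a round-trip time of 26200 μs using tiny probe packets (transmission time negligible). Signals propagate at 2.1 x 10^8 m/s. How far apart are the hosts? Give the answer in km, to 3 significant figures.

One-way propagation = RTT/2 = 13100 μs.
d = s × t = 210000000 × 0.0131 = 2750 km.

2750 km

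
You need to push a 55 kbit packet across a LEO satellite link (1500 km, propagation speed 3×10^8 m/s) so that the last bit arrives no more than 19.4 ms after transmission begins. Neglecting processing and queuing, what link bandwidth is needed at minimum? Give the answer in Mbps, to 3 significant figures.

Propagation delay = 1500000 / 300000000 = 5 ms.
Transmission budget = 19.4 − 5 = 14.4 ms.
R ≥ L / t_tx = 55000 bits / 0.0144 s = 3.82 Mbps.

3.82 Mbps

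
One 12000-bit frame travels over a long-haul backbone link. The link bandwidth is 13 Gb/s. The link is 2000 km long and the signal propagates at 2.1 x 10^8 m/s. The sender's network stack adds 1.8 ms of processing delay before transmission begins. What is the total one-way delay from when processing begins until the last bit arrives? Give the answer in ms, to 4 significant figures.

Transmission delay = L/R = 12000 / 13000000000 = 0.000923077 ms.
Propagation delay = d/s = 2000000 m / 210000000 m/s = 9.52381 ms.
Plus processing delay 1.8 ms = 1.8 ms.
Total = 11.32 ms.

11.32 ms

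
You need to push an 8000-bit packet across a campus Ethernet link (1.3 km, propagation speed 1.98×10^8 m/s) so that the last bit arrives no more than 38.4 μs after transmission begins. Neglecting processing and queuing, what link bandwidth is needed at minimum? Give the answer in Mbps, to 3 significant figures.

251 Mbps

Propagation delay = 1300 / 198000000 = 6.56566 μs.
Transmission budget = 38.4 − 6.56566 = 31.8343 μs.
R ≥ L / t_tx = 8000 bits / 3.18343e-05 s = 251 Mbps.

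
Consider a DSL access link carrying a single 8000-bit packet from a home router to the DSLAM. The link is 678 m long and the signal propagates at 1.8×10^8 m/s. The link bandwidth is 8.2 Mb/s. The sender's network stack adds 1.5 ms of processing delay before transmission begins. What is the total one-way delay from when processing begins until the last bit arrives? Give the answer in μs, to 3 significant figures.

2480 μs

Transmission delay = L/R = 8000 / 8.2e+06 = 975.61 μs.
Propagation delay = d/s = 678 m / 180000000 m/s = 3.76667 μs.
Plus processing delay 1.5 ms = 1500 μs.
Total = 2480 μs.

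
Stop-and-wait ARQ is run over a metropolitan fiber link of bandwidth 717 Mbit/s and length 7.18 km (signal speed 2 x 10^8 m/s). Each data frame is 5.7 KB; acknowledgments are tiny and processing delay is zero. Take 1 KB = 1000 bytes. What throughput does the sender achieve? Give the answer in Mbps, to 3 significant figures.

t_tx = L/R = 45600/717000000 = 6.35983e-05 s.
t_prop = 7180/200000000 = 3.59e-05 s; RTT = 7.18e-05 s.
Cycle = t_tx + RTT = 0.000135398 s.
Throughput = L / cycle = 45600 / 0.000135398 = 337 Mbps.

337 Mbps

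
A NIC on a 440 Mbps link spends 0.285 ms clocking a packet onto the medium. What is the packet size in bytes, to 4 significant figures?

L = R × t_tx = 440000000 b/s × 0.000285 s = 125400 bits.
In bytes: 125400 / 8 = 15680 bytes.

15680 bytes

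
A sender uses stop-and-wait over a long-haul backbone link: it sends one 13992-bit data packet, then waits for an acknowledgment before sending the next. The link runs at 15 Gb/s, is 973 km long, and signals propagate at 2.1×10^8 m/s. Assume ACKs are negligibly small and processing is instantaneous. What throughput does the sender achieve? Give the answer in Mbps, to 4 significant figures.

t_tx = L/R = 13992/15000000000 = 9.328e-07 s.
t_prop = 973000/210000000 = 0.00463333 s; RTT = 0.00926667 s.
Cycle = t_tx + RTT = 0.0092676 s.
Throughput = L / cycle = 13992 / 0.0092676 = 1.510 Mbps.

1.510 Mbps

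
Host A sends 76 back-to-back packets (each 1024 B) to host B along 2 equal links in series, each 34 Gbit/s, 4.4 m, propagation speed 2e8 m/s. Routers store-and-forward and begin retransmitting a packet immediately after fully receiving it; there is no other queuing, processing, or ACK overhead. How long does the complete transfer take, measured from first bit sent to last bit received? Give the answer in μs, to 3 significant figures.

Per-hop transmission t_tx = L/R = 8192/34000000000 = 0.240941 μs.
Per-hop propagation t_prop = 4.4/200000000 = 0.022 μs.
Pipeline fill: first packet needs 2·t_tx to clear all hops; remaining 75 packets each add one t_tx.
Total = (2+76-1)·t_tx + 2·t_prop = 77·0.240941 + 2·0.022 = 18.6 μs.

18.6 μs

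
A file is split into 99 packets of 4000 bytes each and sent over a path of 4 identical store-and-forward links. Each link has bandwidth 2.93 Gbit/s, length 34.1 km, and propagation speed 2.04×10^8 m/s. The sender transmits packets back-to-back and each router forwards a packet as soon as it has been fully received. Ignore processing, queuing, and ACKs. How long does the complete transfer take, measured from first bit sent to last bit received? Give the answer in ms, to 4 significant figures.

Per-hop transmission t_tx = L/R = 32000/2930000000 = 0.0109215 ms.
Per-hop propagation t_prop = 34100/204000000 = 0.167157 ms.
Pipeline fill: first packet needs 4·t_tx to clear all hops; remaining 98 packets each add one t_tx.
Total = (4+99-1)·t_tx + 4·t_prop = 102·0.0109215 + 4·0.167157 = 1.783 ms.

1.783 ms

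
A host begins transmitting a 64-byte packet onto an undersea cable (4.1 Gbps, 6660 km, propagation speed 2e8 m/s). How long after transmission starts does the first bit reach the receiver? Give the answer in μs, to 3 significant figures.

33300 μs

First bit experiences only propagation delay: d/s = 6660000/200000000 = 33300 μs.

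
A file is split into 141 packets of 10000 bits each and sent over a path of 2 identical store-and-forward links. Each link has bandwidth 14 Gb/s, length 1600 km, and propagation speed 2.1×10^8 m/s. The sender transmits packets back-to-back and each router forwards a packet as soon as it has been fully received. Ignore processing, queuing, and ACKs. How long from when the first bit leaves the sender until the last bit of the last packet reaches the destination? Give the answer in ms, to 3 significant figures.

15.3 ms

Per-hop transmission t_tx = L/R = 10000/14000000000 = 0.000714286 ms.
Per-hop propagation t_prop = 1600000/210000000 = 7.61905 ms.
Pipeline fill: first packet needs 2·t_tx to clear all hops; remaining 140 packets each add one t_tx.
Total = (2+141-1)·t_tx + 2·t_prop = 142·0.000714286 + 2·7.61905 = 15.3 ms.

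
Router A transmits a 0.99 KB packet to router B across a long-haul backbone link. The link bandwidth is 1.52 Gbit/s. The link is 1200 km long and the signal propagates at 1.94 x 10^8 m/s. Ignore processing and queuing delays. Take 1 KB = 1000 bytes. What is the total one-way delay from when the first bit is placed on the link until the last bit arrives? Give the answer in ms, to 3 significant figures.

6.19 ms

L = 7920 bits.
Transmission delay = L/R = 7920 / 1520000000 = 0.00521053 ms.
Propagation delay = d/s = 1200000 m / 194000000 m/s = 6.18557 ms.
Total = 6.19 ms.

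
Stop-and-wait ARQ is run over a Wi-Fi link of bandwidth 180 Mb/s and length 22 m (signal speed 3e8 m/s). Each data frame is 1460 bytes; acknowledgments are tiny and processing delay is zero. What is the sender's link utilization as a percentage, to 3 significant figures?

t_tx = L/R = 11680/180000000 = 6.48889e-05 s.
t_prop = 22/300000000 = 7.33333e-08 s; RTT = 1.46667e-07 s.
Cycle = t_tx + RTT = 6.50356e-05 s.
Utilization = t_tx / cycle = 6.48889e-05/6.50356e-05 = 99.8 %.

99.8 %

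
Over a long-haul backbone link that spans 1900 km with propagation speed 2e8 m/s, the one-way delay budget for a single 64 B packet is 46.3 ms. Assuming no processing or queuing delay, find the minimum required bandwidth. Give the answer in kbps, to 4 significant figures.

L = 512 bits.
Propagation delay = 1900000 / 200000000 = 9.5 ms.
Transmission budget = 46.3 − 9.5 = 36.8 ms.
R ≥ L / t_tx = 512 bits / 0.0368 s = 13.91 kbps.

13.91 kbps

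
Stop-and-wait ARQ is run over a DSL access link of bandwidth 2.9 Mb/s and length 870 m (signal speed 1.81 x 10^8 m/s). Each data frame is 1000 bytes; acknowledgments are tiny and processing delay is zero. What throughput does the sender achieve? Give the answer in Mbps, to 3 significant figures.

2.89 Mbps

t_tx = L/R = 8000/2900000 = 0.00275862 s.
t_prop = 870/181000000 = 4.80663e-06 s; RTT = 9.61326e-06 s.
Cycle = t_tx + RTT = 0.00276823 s.
Throughput = L / cycle = 8000 / 0.00276823 = 2.89 Mbps.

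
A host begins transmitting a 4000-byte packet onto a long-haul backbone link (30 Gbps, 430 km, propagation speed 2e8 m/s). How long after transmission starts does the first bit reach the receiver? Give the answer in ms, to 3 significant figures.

First bit experiences only propagation delay: d/s = 430000/200000000 = 2.15 ms.

2.15 ms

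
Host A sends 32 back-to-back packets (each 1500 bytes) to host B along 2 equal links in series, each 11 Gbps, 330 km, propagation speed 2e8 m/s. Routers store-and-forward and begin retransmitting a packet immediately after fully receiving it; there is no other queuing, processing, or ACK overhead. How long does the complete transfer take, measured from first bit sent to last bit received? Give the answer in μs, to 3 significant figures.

3340 μs

Per-hop transmission t_tx = L/R = 12000/11000000000 = 1.09091 μs.
Per-hop propagation t_prop = 330000/200000000 = 1650 μs.
Pipeline fill: first packet needs 2·t_tx to clear all hops; remaining 31 packets each add one t_tx.
Total = (2+32-1)·t_tx + 2·t_prop = 33·1.09091 + 2·1650 = 3340 μs.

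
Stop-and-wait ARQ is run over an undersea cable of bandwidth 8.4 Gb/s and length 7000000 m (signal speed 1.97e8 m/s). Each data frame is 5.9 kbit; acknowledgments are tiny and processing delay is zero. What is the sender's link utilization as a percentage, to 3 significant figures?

0.000988 %

t_tx = L/R = 5900/8400000000 = 7.02381e-07 s.
t_prop = 7000000/197000000 = 0.035533 s; RTT = 0.071066 s.
Cycle = t_tx + RTT = 0.0710667 s.
Utilization = t_tx / cycle = 7.02381e-07/0.0710667 = 0.000988 %.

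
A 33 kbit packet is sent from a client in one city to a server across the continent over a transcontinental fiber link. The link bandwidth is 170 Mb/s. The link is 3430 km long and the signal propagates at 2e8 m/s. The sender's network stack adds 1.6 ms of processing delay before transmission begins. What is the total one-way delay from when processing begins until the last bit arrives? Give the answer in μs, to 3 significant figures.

L = 33000 bits.
Transmission delay = L/R = 33000 / 170000000 = 194.118 μs.
Propagation delay = d/s = 3430000 m / 200000000 m/s = 17150 μs.
Plus processing delay 1.6 ms = 1600 μs.
Total = 18900 μs.

18900 μs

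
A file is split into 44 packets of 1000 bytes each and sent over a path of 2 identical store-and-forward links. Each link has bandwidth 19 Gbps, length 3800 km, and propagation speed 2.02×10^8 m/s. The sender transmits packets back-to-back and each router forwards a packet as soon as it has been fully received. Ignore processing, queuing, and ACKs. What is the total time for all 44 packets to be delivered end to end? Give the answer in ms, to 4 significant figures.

37.64 ms

Per-hop transmission t_tx = L/R = 8000/19000000000 = 0.000421053 ms.
Per-hop propagation t_prop = 3800000/202000000 = 18.8119 ms.
Pipeline fill: first packet needs 2·t_tx to clear all hops; remaining 43 packets each add one t_tx.
Total = (2+44-1)·t_tx + 2·t_prop = 45·0.000421053 + 2·18.8119 = 37.64 ms.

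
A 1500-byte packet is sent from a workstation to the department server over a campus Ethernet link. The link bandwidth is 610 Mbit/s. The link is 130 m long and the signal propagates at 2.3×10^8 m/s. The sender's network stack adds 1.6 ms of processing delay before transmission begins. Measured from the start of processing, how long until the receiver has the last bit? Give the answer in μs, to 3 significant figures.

1620 μs

L = 1500 × 8 = 12000 bits.
Transmission delay = L/R = 12000 / 610000000 = 19.6721 μs.
Propagation delay = d/s = 130 m / 2.3e+08 m/s = 0.565217 μs.
Plus processing delay 1.6 ms = 1600 μs.
Total = 1620 μs.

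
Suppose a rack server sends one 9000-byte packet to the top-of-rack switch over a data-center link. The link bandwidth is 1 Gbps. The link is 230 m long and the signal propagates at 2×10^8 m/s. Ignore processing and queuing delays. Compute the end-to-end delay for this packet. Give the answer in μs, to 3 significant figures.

73.2 μs

L = 9000 × 8 = 72000 bits.
Transmission delay = L/R = 72000 / 1000000000 = 72 μs.
Propagation delay = d/s = 230 m / 200000000 m/s = 1.15 μs.
Total = 73.2 μs.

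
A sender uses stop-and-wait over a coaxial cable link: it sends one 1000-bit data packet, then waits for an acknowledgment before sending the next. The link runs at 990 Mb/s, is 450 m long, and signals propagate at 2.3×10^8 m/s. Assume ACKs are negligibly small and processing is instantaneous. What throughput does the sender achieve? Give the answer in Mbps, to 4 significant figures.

t_tx = L/R = 1000/990000000 = 1.0101e-06 s.
t_prop = 450/2.3e+08 = 1.95652e-06 s; RTT = 3.91304e-06 s.
Cycle = t_tx + RTT = 4.92314e-06 s.
Throughput = L / cycle = 1000 / 4.92314e-06 = 203.1 Mbps.

203.1 Mbps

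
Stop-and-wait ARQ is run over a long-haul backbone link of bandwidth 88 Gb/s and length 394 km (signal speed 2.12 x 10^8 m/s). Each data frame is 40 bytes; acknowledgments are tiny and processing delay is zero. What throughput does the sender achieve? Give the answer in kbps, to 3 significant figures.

86.1 kbps

t_tx = L/R = 320/88000000000 = 3.63636e-09 s.
t_prop = 394000/212000000 = 0.00185849 s; RTT = 0.00371698 s.
Cycle = t_tx + RTT = 0.00371698 s.
Throughput = L / cycle = 320 / 0.00371698 = 86.1 kbps.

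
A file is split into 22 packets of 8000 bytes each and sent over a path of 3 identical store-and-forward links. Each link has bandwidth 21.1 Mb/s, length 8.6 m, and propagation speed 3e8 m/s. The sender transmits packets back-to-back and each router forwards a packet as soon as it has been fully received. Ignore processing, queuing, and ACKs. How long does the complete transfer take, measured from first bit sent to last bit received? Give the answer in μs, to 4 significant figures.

Per-hop transmission t_tx = L/R = 64000/21100000 = 3033.18 μs.
Per-hop propagation t_prop = 8.6/300000000 = 0.0286667 μs.
Pipeline fill: first packet needs 3·t_tx to clear all hops; remaining 21 packets each add one t_tx.
Total = (3+22-1)·t_tx + 3·t_prop = 24·3033.18 + 3·0.0286667 = 72800 μs.

72800 μs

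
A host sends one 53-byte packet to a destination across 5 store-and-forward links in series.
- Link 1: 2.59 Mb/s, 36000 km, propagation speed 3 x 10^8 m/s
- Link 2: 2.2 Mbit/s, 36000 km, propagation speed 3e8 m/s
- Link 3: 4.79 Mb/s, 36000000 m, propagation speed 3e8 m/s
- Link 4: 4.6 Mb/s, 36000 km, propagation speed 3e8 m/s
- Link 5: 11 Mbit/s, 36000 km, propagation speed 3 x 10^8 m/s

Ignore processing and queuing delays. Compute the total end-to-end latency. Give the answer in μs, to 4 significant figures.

600600 μs

L = 53 × 8 = 424 bits.
Transmission delays (L/R per hop): 163.707, 192.727, 88.5177, 92.1739, 38.5455 μs; sum = 575.671 μs.
Propagation delays (d/s per hop): 120000, 120000, 120000, 120000, 120000 μs; sum = 600000 μs.
End-to-end = 600600 μs.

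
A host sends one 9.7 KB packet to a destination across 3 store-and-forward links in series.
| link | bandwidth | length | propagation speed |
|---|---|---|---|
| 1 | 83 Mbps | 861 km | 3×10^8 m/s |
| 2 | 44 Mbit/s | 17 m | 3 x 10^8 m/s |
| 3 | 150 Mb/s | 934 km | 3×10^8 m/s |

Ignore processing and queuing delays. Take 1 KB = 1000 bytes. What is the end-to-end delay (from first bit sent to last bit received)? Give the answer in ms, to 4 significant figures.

L = 77600 bits.
Transmission delays (L/R per hop): 0.93494, 1.76364, 0.517333 ms; sum = 3.21591 ms.
Propagation delays (d/s per hop): 2.87, 5.66667e-05, 3.11333 ms; sum = 5.98339 ms.
End-to-end = 9.199 ms.

9.199 ms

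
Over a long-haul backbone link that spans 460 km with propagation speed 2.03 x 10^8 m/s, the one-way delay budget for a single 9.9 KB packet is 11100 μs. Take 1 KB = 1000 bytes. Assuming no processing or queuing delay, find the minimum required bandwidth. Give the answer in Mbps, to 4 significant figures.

L = 79200 bits.
Propagation delay = 460000 / 2.03e+08 = 2266.01 μs.
Transmission budget = 11100 − 2266.01 = 8833.99 μs.
R ≥ L / t_tx = 79200 bits / 0.00883399 s = 8.965 Mbps.

8.965 Mbps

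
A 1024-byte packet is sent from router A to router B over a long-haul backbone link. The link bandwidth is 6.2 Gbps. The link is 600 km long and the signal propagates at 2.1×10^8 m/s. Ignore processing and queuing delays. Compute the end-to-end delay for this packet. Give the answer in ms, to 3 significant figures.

2.86 ms

L = 1024 × 8 = 8192 bits.
Transmission delay = L/R = 8192 / 6200000000 = 0.00132129 ms.
Propagation delay = d/s = 600000 m / 210000000 m/s = 2.85714 ms.
Total = 2.86 ms.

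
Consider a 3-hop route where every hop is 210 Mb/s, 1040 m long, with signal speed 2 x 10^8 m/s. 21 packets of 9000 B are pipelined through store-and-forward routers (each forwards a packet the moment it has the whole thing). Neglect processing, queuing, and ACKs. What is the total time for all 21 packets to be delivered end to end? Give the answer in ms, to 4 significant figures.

Per-hop transmission t_tx = L/R = 72000/210000000 = 0.342857 ms.
Per-hop propagation t_prop = 1040/200000000 = 0.0052 ms.
Pipeline fill: first packet needs 3·t_tx to clear all hops; remaining 20 packets each add one t_tx.
Total = (3+21-1)·t_tx + 3·t_prop = 23·0.342857 + 3·0.0052 = 7.901 ms.

7.901 ms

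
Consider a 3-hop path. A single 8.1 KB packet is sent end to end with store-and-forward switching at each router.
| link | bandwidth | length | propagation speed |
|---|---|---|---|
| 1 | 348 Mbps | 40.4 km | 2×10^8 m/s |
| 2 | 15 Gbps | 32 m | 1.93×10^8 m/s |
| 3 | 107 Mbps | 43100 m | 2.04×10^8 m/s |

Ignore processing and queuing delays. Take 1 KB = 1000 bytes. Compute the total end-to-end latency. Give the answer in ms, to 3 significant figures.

1.21 ms

L = 64800 bits.
Transmission delays (L/R per hop): 0.186207, 0.00432, 0.605607 ms; sum = 0.796134 ms.
Propagation delays (d/s per hop): 0.202, 0.000165803, 0.211275 ms; sum = 0.41344 ms.
End-to-end = 1.21 ms.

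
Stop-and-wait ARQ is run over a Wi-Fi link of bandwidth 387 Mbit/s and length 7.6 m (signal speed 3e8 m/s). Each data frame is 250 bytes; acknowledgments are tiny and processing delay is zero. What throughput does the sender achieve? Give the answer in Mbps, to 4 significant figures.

t_tx = L/R = 2000/387000000 = 5.16796e-06 s.
t_prop = 7.6/300000000 = 2.53333e-08 s; RTT = 5.06667e-08 s.
Cycle = t_tx + RTT = 5.21863e-06 s.
Throughput = L / cycle = 2000 / 5.21863e-06 = 383.2 Mbps.

383.2 Mbps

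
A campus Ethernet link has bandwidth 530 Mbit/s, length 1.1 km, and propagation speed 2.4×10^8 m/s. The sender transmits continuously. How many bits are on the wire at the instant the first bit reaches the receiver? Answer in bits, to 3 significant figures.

Propagation delay = 1100 / 240000000 = 4.58333e-06 s.
BDP = R × t_prop = 530000000 × 4.58333e-06 = 2429.17 bits.

2430 bits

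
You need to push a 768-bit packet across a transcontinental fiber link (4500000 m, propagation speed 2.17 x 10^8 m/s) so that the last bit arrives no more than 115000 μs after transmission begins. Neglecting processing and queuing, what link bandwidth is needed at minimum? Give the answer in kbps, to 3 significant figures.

8.15 kbps

Propagation delay = 4500000 / 217000000 = 20737.3 μs.
Transmission budget = 115000 − 20737.3 = 94262.7 μs.
R ≥ L / t_tx = 768 bits / 0.0942627 s = 8.15 kbps.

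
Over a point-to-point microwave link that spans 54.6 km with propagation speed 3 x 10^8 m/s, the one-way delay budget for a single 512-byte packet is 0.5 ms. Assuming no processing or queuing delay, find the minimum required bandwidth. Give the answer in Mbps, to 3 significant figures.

L = 4096 bits.
Propagation delay = 54600 / 300000000 = 0.182 ms.
Transmission budget = 0.5 − 0.182 = 0.318 ms.
R ≥ L / t_tx = 4096 bits / 0.000318 s = 12.9 Mbps.

12.9 Mbps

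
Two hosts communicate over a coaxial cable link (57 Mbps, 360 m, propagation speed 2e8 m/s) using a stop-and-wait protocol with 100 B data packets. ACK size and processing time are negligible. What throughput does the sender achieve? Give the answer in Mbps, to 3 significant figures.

t_tx = L/R = 800/57000000 = 1.40351e-05 s.
t_prop = 360/200000000 = 1.8e-06 s; RTT = 3.6e-06 s.
Cycle = t_tx + RTT = 1.76351e-05 s.
Throughput = L / cycle = 800 / 1.76351e-05 = 45.4 Mbps.

45.4 Mbps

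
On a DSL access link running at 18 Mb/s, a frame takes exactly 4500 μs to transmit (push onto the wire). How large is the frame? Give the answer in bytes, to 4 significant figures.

10130 bytes

L = R × t_tx = 18000000 b/s × 0.0045 s = 81000 bits.
In bytes: 81000 / 8 = 10130 bytes.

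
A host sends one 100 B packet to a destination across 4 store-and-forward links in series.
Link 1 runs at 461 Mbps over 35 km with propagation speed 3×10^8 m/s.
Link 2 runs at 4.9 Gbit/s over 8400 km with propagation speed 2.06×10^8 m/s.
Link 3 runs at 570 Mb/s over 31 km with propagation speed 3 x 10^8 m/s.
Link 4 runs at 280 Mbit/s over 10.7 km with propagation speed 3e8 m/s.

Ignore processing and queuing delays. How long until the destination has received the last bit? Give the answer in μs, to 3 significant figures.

L = 100 × 8 = 800 bits.
Transmission delays (L/R per hop): 1.73536, 0.163265, 1.40351, 2.85714 μs; sum = 6.15927 μs.
Propagation delays (d/s per hop): 116.667, 40776.7, 103.333, 35.6667 μs; sum = 41032.4 μs.
End-to-end = 41000 μs.

41000 μs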